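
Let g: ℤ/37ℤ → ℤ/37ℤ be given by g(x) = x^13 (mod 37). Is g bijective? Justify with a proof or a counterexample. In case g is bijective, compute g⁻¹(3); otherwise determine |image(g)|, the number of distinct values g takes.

Since 37 is prime, the nonzero elements of ℤ/37ℤ form a cyclic group of order 36.
As gcd(13, 36) = 1, raising to the 13th power is a bijection on this group: if a^13 ≡ b^13 then (ab^{−1})^13 = 1, and the only element of order dividing gcd(13, 36) = 1 is 1, so a = b.
With g(0) = 0 this makes g injective on all of ℤ/37ℤ, hence bijective (finite equal-size domain and codomain). In particular g is bijective.
Since g is bijective, we find the preimage of 3. The inverse of x ↦ x^13 on (ℤ/37ℤ)^× is x ↦ x^25, because 13·25 = 325 = 9·36 + 1 ≡ 1 (mod 36) and x^{36} = 1 for x ≠ 0 (Fermat). So g⁻¹(3) = 3^25 mod 37.
Repeated squaring mod 37: 3^1 ≡ 3, 3^2 ≡ 3² = 9, 3^4 ≡ 9² = 81 ≡ 7, 3^8 ≡ 7² = 49 ≡ 12, 3^16 ≡ 12² = 144 ≡ 33. Since 25 = 16 + 8 + 1, 3^25 ≡ 33·12·3: 33·12 = 396 ≡ 26, then 26·3 = 78 ≡ 4. So 3^25 ≡ 4 (mod 37).
Hence g⁻¹(3) = 4.

4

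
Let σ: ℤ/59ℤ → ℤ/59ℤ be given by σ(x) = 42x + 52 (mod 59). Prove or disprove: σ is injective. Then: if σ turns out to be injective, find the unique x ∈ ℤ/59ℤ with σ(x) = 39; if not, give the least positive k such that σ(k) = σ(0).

32

Suppose σ(a) = σ(b) in ℤ/59ℤ. Then 42a + 52 ≡ 42b + 52 (mod 59), therefore 42(a − b) ≡ 0 (mod 59).
Since gcd(42, 59) = 1, 42 is invertible modulo 59, therefore a − b ≡ 0 (mod 59), i.e. a = b.
Therefore σ is injective.
We now compute 42⁻¹ mod 59 explicitly. Euclid's algorithm: 59 = 1·42 + 17, 42 = 2·17 + 8, 17 = 2·8 + 1; back-substituting gives 1 = 52·42 − 37·59, so 42⁻¹ ≡ 52 (mod 59).
Since σ is injective, we find σ⁻¹(39): we need 42x ≡ 39 − 52 ≡ 46 (mod 59). Using 42⁻¹ = 52: x ≡ 52·46 = 2392 = 40·59 + 32, so x = 32.
Check: σ(32) = 42·32 + 52 = 1396 = 23·59 + 39 ≡ 39 (mod 59).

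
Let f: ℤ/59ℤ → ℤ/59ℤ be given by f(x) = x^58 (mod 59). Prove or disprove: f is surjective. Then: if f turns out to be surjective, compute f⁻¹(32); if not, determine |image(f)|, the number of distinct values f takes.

f(1) = 1^58 = 1.
f(2): Repeated squaring mod 59: 2^1 ≡ 2, 2^2 ≡ 2² = 4, 2^4 ≡ 4² = 16, 2^8 ≡ 16² = 256 ≡ 20, 2^16 ≡ 20² = 400 ≡ 46, 2^32 ≡ 46² = 2116 ≡ 51. Since 58 = 32 + 16 + 8 + 2, 2^58 ≡ 51·46·20·4: 51·46 = 2346 ≡ 45, then 45·20 = 900 ≡ 15, then 15·4 = 60 ≡ 1. So 2^58 ≡ 1 (mod 59).
So f(1) = f(2) = 1 while 1 ≠ 2, therefore f is not injective.
A non-injective map from the 59-element set ℤ/59ℤ to itself takes at most 58 distinct values, so it cannot be surjective. Therefore f is not surjective.
Since f is not surjective, we determine |image(f)|. Computing x^58 mod 59 for each x (by repeated squaring, reducing mod 59 at every step), the values f(0), f(1), …, f(58) are: 0, 1, 1, 1, 1, 1, 1, 1, 1, 1, 1, 1, 1, 1, 1, 1, 1, 1, 1, 1, 1, 1, 1, 1, 1, 1, 1, 1, 1, 1, 1, 1, 1, 1, 1, 1, 1, 1, 1, 1, 1, 1, 1, 1, 1, 1, 1, 1, 1, 1, 1, 1, 1, 1, 1, 1, 1, 1, 1.
The distinct values are {0, 1}; there are 2 of them.

2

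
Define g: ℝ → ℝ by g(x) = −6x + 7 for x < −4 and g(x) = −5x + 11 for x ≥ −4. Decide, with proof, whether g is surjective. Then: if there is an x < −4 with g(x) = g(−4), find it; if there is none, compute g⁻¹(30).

Both pieces are strictly decreasing (slopes −6 and −5), so each is injective on its own interval.
The left piece maps (−∞, −4) onto (31, ∞); the right piece maps [−4, ∞) onto (−∞, 31].
These images together cover ℝ, so g is surjective.
Because the two images are disjoint, no x < −4 has g(x) = g(−4), so we compute g⁻¹(30): 30 lies in (−∞, 31], so solve −5x + 11 = 30: x = (30 − 11)/(−5) = −19/5.

-19/5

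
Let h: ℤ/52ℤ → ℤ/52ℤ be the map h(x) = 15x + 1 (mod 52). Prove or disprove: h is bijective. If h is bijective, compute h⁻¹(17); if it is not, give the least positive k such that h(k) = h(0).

8

If h(x_1) = h(x_2), then 15x_1 ≡ 15x_2 (mod 52). Because gcd(15, 52) = 1, we may cancel 15 to get x_1 ≡ x_2 (mod 52).
We now compute 15⁻¹ mod 52 explicitly. Euclid's algorithm: 52 = 3·15 + 7, 15 = 2·7 + 1; back-substituting gives 1 = 7·15 − 2·52, so 15⁻¹ ≡ 7 (mod 52).
Then y ↦ 7(y − 1) is a two-sided inverse to h, so every y ∈ ℤ/52ℤ has a preimage.
Hence h is bijective.
Since h is bijective, we compute h⁻¹(17): solve 15x + 1 ≡ 17 (mod 52), i.e. 15x ≡ 16 (mod 52).
Multiplying by 15⁻¹ = 7 gives x ≡ 7·16 = 112 = 2·52 + 8 ≡ 8 (mod 52).
Check: h(8) = 15·8 + 1 = 121 = 2·52 + 17 ≡ 17 (mod 52).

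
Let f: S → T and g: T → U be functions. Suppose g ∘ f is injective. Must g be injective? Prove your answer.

No. Take S = {1, 2}, T = {1, 2, 3}, U = {1, 2, 3}, f(a) = a for each a ∈ S, and g(b) = 2 if b ∈ {2, 3} else g(b) = b.
Then g ∘ f = f is injective (S ⊂ T and f is the inclusion), but g(2) = g(3) = 2 with 2 ≠ 3, so g is not injective.

not injective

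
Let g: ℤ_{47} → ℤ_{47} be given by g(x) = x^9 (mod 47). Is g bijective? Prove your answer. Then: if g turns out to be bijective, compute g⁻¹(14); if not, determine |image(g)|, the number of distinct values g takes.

Since 47 is prime, the nonzero elements of ℤ_{47} form a cyclic group of order 46.
As gcd(9, 46) = 1, raising to the 9th power is a bijection on this group: if x_1^9 ≡ x_2^9 then (x_1x_2^{−1})^9 = 1, and the only element of order dividing gcd(9, 46) = 1 is 1, so x_1 = x_2.
With g(0) = 0 this makes g injective on all of ℤ_{47}, hence bijective (finite equal-size domain and codomain). In particular g is bijective.
Since g is bijective, we find the preimage of 14. The inverse of x ↦ x^9 on (ℤ_{47})^× is x ↦ x^41, because 9·41 = 369 = 8·46 + 1 ≡ 1 (mod 46) and x^{46} = 1 for x ≠ 0 (Fermat). So g⁻¹(14) = 14^41 mod 47.
Repeated squaring mod 47: 14^1 ≡ 14, 14^2 ≡ 14² = 196 ≡ 8, 14^4 ≡ 8² = 64 ≡ 17, 14^8 ≡ 17² = 289 ≡ 7, 14^16 ≡ 7² = 49 ≡ 2, 14^32 ≡ 2² = 4. Since 41 = 32 + 8 + 1, 14^41 ≡ 4·7·14: 4·7 = 28, then 28·14 = 392 ≡ 16. So 14^41 ≡ 16 (mod 47).
Hence g⁻¹(14) = 16.

16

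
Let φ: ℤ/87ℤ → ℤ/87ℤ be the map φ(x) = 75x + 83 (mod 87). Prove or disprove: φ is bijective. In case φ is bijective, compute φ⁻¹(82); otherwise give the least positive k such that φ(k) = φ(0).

29

By definition, φ is injective when φ(x_1) = φ(x_2) forces x_1 = x_2.
We have gcd(75, 87) = 3 > 1. Taking x_1 = 0 and x_2 = 29: φ(0) = 83 and φ(29) = 75·29 + 83 = 2258 ≡ 83 (mod 87).
So φ(0) = φ(29) while 0 ≠ 29, so φ is not injective, hence not bijective.
Since φ is not bijective, we find the least positive k with φ(k) = φ(0): this means 75k ≡ 0 (mod 87), i.e. 87 ∣ 75k. Since gcd(75, 87) = 3, dividing through by 3 this holds exactly when 29 ∣ 25k, and as gcd(25, 29) = 1, exactly when 29 ∣ k.
The smallest positive such k is 29.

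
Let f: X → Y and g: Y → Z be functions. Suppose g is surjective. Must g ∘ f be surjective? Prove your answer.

not surjective

No. Take X = {1}, Y = Z = {1, 2, 3}, f(1) = 1, and g = identity (surjective).
Then (g ∘ f)(1) = 1, and 3 ∈ Z has no preimage under g ∘ f, so g ∘ f is not surjective.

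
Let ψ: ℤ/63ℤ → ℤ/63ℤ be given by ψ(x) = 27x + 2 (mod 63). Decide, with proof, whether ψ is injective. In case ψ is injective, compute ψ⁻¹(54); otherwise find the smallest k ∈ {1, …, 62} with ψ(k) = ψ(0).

7

By definition, injectivity means: for all x_1, x_2 in the domain, ψ(x_1) = ψ(x_2) implies x_1 = x_2.
We have gcd(27, 63) = 9 > 1. Taking x_1 = 0 and x_2 = 7: ψ(0) = 2 and ψ(7) = 27·7 + 2 = 191 ≡ 2 (mod 63).
So ψ(0) = ψ(7) while 0 ≠ 7, hence ψ is not injective.
Since ψ is not injective, we find the least positive k with ψ(k) = ψ(0): this means 27k ≡ 0 (mod 63), i.e. 63 ∣ 27k. Since gcd(27, 63) = 9, dividing through by 9 this holds exactly when 7 ∣ 3k, and as gcd(3, 7) = 1, exactly when 7 ∣ k.
The smallest positive such k is 7.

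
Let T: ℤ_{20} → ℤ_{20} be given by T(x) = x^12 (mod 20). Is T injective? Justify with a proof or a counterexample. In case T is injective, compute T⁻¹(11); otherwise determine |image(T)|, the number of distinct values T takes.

4

T(1) = 1^12 = 1.
T(3): Repeated squaring mod 20: 3^1 ≡ 3, 3^2 ≡ 3² = 9, 3^4 ≡ 9² = 81 ≡ 1, 3^8 ≡ 1² = 1. Since 12 = 8 + 4, 3^12 ≡ 1·1: 1·1 = 1. So 3^12 ≡ 1 (mod 20).
So T(1) = T(3) = 1 while 1 ≠ 3, so T is not injective.
Since T is not injective, we determine |image(T)|. Computing x^12 mod 20 for each x (by repeated squaring, reducing mod 20 at every step), the values T(0), T(1), …, T(19) are: 0, 1, 16, 1, 16, 5, 16, 1, 16, 1, 0, 1, 16, 1, 16, 5, 16, 1, 16, 1.
The distinct values are {0, 1, 5, 16}; there are 4 of them.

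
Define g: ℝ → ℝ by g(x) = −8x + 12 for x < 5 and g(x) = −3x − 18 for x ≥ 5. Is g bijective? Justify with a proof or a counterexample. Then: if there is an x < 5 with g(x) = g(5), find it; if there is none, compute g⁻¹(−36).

Both pieces are strictly decreasing (slopes −8 and −3), so each is injective on its own interval.
The left piece maps (−∞, 5) onto (−28, ∞); the right piece maps [5, ∞) onto (−∞, −33].
The images leave a gap (−28 has no preimage), so g is not surjective, hence not bijective.
Because the two images are disjoint, no x < 5 has g(x) = g(5), so we compute g⁻¹(−36): −36 lies in (−∞, −33], so solve −3x − 18 = −36: x = (−36 + 18)/(−3) = 6.

6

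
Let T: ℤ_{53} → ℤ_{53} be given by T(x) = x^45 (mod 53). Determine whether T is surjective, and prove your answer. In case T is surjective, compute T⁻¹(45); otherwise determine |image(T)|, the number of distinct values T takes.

Since 53 is prime, the nonzero elements of ℤ_{53} form a cyclic group of order 52.
As gcd(45, 52) = 1, raising to the 45th power is a bijection on this group: if a^45 ≡ b^45 then (ab^{−1})^45 = 1, and the only element of order dividing gcd(45, 52) = 1 is 1, so a = b.
With T(0) = 0 this makes T injective on all of ℤ_{53}, hence bijective (finite equal-size domain and codomain). In particular T is surjective.
Since T is surjective, we find the preimage of 45. The inverse of x ↦ x^45 on (ℤ_{53})^× is x ↦ x^37, because 45·37 = 1665 = 32·52 + 1 ≡ 1 (mod 52) and x^{52} = 1 for x ≠ 0 (Fermat). So T⁻¹(45) = 45^37 mod 53.
Repeated squaring mod 53: 45^1 ≡ 45, 45^2 ≡ 45² = 2025 ≡ 11, 45^4 ≡ 11² = 121 ≡ 15, 45^8 ≡ 15² = 225 ≡ 13, 45^16 ≡ 13² = 169 ≡ 10, 45^32 ≡ 10² = 100 ≡ 47. Since 37 = 32 + 4 + 1, 45^37 ≡ 47·15·45: 47·15 = 705 ≡ 16, then 16·45 = 720 ≡ 31. So 45^37 ≡ 31 (mod 53).
Hence T⁻¹(45) = 31.

31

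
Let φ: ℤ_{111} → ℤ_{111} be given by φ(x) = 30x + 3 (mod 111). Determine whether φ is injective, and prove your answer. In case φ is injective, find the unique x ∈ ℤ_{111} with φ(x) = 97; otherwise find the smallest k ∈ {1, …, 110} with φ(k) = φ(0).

37

Recall: φ is injective when φ(x_1) = φ(x_2) forces x_1 = x_2.
We have gcd(30, 111) = 3 > 1. Taking x_1 = 0 and x_2 = 37: φ(0) = 3 and φ(37) = 30·37 + 3 = 1113 ≡ 3 (mod 111).
So φ(0) = φ(37) while 0 ≠ 37, hence φ is not injective.
Since φ is not injective, we find the least positive k with φ(k) = φ(0): this means 30k ≡ 0 (mod 111), i.e. 111 ∣ 30k. Since gcd(30, 111) = 3, dividing through by 3 this holds exactly when 37 ∣ 10k, and as gcd(10, 37) = 1, exactly when 37 ∣ k.
The smallest positive such k is 37.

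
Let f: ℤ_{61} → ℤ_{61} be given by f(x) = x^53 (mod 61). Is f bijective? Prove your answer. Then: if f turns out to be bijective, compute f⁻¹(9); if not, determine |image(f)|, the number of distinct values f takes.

20

Since 61 is prime, the nonzero elements of ℤ_{61} form a cyclic group of order 60.
As gcd(53, 60) = 1, raising to the 53rd power is a bijection on this group: if s^53 ≡ t^53 then (st^{−1})^53 = 1, and the only element of order dividing gcd(53, 60) = 1 is 1, so s = t.
With f(0) = 0 this makes f injective on all of ℤ_{61}, hence bijective (finite equal-size domain and codomain). In particular f is bijective.
Since f is bijective, we find the preimage of 9. The inverse of x ↦ x^53 on (ℤ_{61})^× is x ↦ x^17, because 53·17 = 901 = 15·60 + 1 ≡ 1 (mod 60) and x^{60} = 1 for x ≠ 0 (Fermat). So f⁻¹(9) = 9^17 mod 61.
Repeated squaring mod 61: 9^1 ≡ 9, 9^2 ≡ 9² = 81 ≡ 20, 9^4 ≡ 20² = 400 ≡ 34, 9^8 ≡ 34² = 1156 ≡ 58, 9^16 ≡ 58² = 3364 ≡ 9. Since 17 = 16 + 1, 9^17 ≡ 9·9: 9·9 = 81 ≡ 20. So 9^17 ≡ 20 (mod 61).
Hence f⁻¹(9) = 20.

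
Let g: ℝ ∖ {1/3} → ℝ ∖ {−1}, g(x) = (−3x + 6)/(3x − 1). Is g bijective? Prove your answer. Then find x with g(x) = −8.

2/21

Suppose g(x_1) = g(x_2). Cross-multiplying: (−3x_1 + 6)(3x_2 − 1) = (−3x_2 + 6)(3x_1 − 1).
Expanding both sides and cancelling the symmetric terms leaves −15·(x_1 − x_2) = 0. Since −15 ≠ 0, x_1 = x_2. Therefore g is injective.
For any y ≠ −1, solving y(3x − 1) = −3x + 6 for x gives a well-defined x ≠ 1/3. So g is surjective.
Hence g is bijective.
Solving g(x) = −8: cross-multiplying gives −3x + 6 = −8(3x − 1), which rearranges to 21x = 2, so x = 2/21.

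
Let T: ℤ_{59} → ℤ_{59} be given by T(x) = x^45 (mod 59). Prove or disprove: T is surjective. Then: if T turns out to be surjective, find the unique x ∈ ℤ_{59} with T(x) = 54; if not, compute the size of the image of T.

Since 59 is prime, the nonzero elements of ℤ_{59} form a cyclic group of order 58.
As gcd(45, 58) = 1, raising to the 45th power is a bijection on this group: if x_1^45 ≡ x_2^45 then (x_1x_2^{−1})^45 = 1, and the only element of order dividing gcd(45, 58) = 1 is 1, so x_1 = x_2.
With T(0) = 0 this makes T injective on all of ℤ_{59}, hence bijective (finite equal-size domain and codomain). In particular T is surjective.
Since T is surjective, we find the preimage of 54. The inverse of x ↦ x^45 on (ℤ_{59})^× is x ↦ x^49, because 45·49 = 2205 = 38·58 + 1 ≡ 1 (mod 58) and x^{58} = 1 for x ≠ 0 (Fermat). So T⁻¹(54) = 54^49 mod 59.
Repeated squaring mod 59: 54^1 ≡ 54, 54^2 ≡ 54² = 2916 ≡ 25, 54^4 ≡ 25² = 625 ≡ 35, 54^8 ≡ 35² = 1225 ≡ 45, 54^16 ≡ 45² = 2025 ≡ 19, 54^32 ≡ 19² = 361 ≡ 7. Since 49 = 32 + 16 + 1, 54^49 ≡ 7·19·54: 7·19 = 133 ≡ 15, then 15·54 = 810 ≡ 43. So 54^49 ≡ 43 (mod 59).
Hence T⁻¹(54) = 43.

43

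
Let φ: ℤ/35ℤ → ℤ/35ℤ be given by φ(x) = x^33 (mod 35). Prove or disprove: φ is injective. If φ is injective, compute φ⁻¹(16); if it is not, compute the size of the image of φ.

15

φ(4): Repeated squaring mod 35: 4^1 ≡ 4, 4^2 ≡ 4² = 16, 4^4 ≡ 16² = 256 ≡ 11, 4^8 ≡ 11² = 121 ≡ 16, 4^16 ≡ 16² = 256 ≡ 11, 4^32 ≡ 11² = 121 ≡ 16. Since 33 = 32 + 1, 4^33 ≡ 16·4: 16·4 = 64 ≡ 29. So 4^33 ≡ 29 (mod 35).
φ(9): Repeated squaring mod 35: 9^1 ≡ 9, 9^2 ≡ 9² = 81 ≡ 11, 9^4 ≡ 11² = 121 ≡ 16, 9^8 ≡ 16² = 256 ≡ 11, 9^16 ≡ 11² = 121 ≡ 16, 9^32 ≡ 16² = 256 ≡ 11. Since 33 = 32 + 1, 9^33 ≡ 11·9: 11·9 = 99 ≡ 29. So 9^33 ≡ 29 (mod 35).
So φ(4) = φ(9) = 29 while 4 ≠ 9, therefore φ is not injective.
Since φ is not injective, we determine |image(φ)|. Computing x^33 mod 35 for each x (by repeated squaring, reducing mod 35 at every step), the values φ(0), φ(1), …, φ(34) are: 0, 1, 22, 13, 29, 20, 6, 7, 8, 29, 20, 1, 27, 13, 14, 15, 1, 27, 8, 34, 20, 21, 22, 8, 34, 15, 6, 27, 28, 29, 15, 6, 22, 13, 34.
The distinct values are {0, 1, 6, 7, 8, 13, 14, 15, 20, 21, 22, 27, 28, 29, 34}; there are 15 of them.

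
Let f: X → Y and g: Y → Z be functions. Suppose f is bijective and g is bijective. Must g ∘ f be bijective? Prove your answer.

bijective

Injectivity: if g(f(u)) = g(f(v)) then f(u) = f(v) (g injective) so u = v (f injective).
Surjectivity: for c ∈ Z pick b with g(b) = c, then a with f(a) = b; then (g ∘ f)(a) = c.
So g ∘ f is bijective.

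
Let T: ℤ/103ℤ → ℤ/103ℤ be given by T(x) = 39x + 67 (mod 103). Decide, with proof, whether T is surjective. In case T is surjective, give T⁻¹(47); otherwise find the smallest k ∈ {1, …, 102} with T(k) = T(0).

84

By definition, T is surjective if every y in the codomain equals T(x) for some x in the domain.
Since gcd(39, 103) = 1, 39 is invertible modulo 103. Euclid's algorithm: 103 = 2·39 + 25, 39 = 1·25 + 14, 25 = 1·14 + 11, 14 = 1·11 + 3, 11 = 3·3 + 2, 3 = 1·2 + 1; back-substituting gives 1 = 37·39 − 14·103, so 39⁻¹ ≡ 37 (mod 103).
Then y ↦ 37(y − 67) is a two-sided inverse to T, so every y ∈ ℤ/103ℤ has a preimage.
So T is surjective.
Since T is surjective, we compute T⁻¹(47): solve 39x + 67 ≡ 47 (mod 103), i.e. 39x ≡ 83 (mod 103).
Multiplying by 39⁻¹ = 37 gives x ≡ 37·83 = 3071 = 29·103 + 84 ≡ 84 (mod 103).
Check: T(84) = 39·84 + 67 = 3343 = 32·103 + 47 ≡ 47 (mod 103).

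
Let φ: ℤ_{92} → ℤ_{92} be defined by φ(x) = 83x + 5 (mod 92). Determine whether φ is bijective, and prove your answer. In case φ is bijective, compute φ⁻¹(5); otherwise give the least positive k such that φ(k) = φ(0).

If φ(u) = φ(v), then 83u ≡ 83v (mod 92). Because gcd(83, 92) = 1, we may cancel 83 to get u ≡ v (mod 92).
We now compute 83⁻¹ mod 92 explicitly. Euclid's algorithm: 92 = 1·83 + 9, 83 = 9·9 + 2, 9 = 4·2 + 1; back-substituting gives 1 = 51·83 − 46·92, so 83⁻¹ ≡ 51 (mod 92).
For any y ∈ ℤ_{92}, x = 51(y − 5) mod 92 satisfies φ(x) = 83·51(y − 5) + 5 ≡ y (since 83·51 ≡ 1 mod 92). So every y has a preimage.
Therefore φ is bijective.
Since φ is bijective, we compute φ⁻¹(5): solve 83x + 5 ≡ 5 (mod 92), i.e. 83x ≡ 0 (mod 92).
Multiplying by 83⁻¹ = 51 gives x ≡ 51·0 = 0 ≡ 0 (mod 92).
Check: φ(0) = 83·0 + 5 = 5 ≡ 5 (mod 92).

0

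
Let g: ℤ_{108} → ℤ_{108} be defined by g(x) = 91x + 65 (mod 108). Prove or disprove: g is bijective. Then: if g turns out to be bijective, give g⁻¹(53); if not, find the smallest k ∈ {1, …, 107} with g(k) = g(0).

Suppose g(s) = g(t) in ℤ_{108}. Then 91s + 65 ≡ 91t + 65 (mod 108), so 91(s − t) ≡ 0 (mod 108).
Since gcd(91, 108) = 1, 91 is invertible modulo 108, thus s − t ≡ 0 (mod 108), i.e. s = t.
We now compute 91⁻¹ mod 108 explicitly. Euclid's algorithm: 108 = 1·91 + 17, 91 = 5·17 + 6, 17 = 2·6 + 5, 6 = 1·5 + 1; back-substituting gives 1 = 19·91 − 16·108, so 91⁻¹ ≡ 19 (mod 108).
Then y ↦ 19(y − 65) is a two-sided inverse to g, so every y ∈ ℤ_{108} has a preimage.
So g is bijective.
Since g is bijective, we compute g⁻¹(53): solve 91x + 65 ≡ 53 (mod 108), i.e. 91x ≡ 96 (mod 108).
Multiplying by 91⁻¹ = 19 gives x ≡ 19·96 = 1824 = 16·108 + 96 ≡ 96 (mod 108).
Check: g(96) = 91·96 + 65 = 8801 = 81·108 + 53 ≡ 53 (mod 108).

96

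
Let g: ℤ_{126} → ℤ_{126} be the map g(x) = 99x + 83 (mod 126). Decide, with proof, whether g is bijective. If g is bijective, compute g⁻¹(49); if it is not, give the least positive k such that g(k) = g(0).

Recall: injectivity means: for all x_1, x_2 in the domain, g(x_1) = g(x_2) implies x_1 = x_2.
We have gcd(99, 126) = 9 > 1. Taking x_1 = 0 and x_2 = 14: g(0) = 83 and g(14) = 99·14 + 83 = 1469 ≡ 83 (mod 126).
So g(0) = g(14) while 0 ≠ 14, hence g is not injective, hence not bijective.
Since g is not bijective, we find the least positive k with g(k) = g(0): this means 99k ≡ 0 (mod 126), i.e. 126 ∣ 99k. Since gcd(99, 126) = 9, dividing through by 9 this holds exactly when 14 ∣ 11k, and as gcd(11, 14) = 1, exactly when 14 ∣ k.
The smallest positive such k is 14.

14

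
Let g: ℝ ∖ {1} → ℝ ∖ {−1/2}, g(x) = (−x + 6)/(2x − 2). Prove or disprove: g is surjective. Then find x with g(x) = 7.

4/3

For any y ≠ −1/2, solving y(2x − 2) = −x + 6 for x gives a well-defined x ≠ 1. So g is surjective.
Solving g(x) = 7: cross-multiplying gives −x + 6 = 7(2x − 2), which rearranges to −15x = −20, so x = 4/3.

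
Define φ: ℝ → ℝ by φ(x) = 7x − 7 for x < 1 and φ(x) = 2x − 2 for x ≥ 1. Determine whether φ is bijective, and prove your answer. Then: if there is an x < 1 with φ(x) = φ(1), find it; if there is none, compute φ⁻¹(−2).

Both pieces are strictly increasing (slopes 7 and 2), so each is injective on its own interval.
The left piece maps (−∞, 1) onto (−∞, 0); the right piece maps [1, ∞) onto [0, ∞).
Since 0 = 0, the images partition ℝ: φ is injective and surjective, hence bijective.
Because the two images are disjoint, no x < 1 has φ(x) = φ(1), so we compute φ⁻¹(−2): −2 lies in (−∞, 0), so solve 7x − 7 = −2: x = (−2 + 7)/7 = 5/7.

5/7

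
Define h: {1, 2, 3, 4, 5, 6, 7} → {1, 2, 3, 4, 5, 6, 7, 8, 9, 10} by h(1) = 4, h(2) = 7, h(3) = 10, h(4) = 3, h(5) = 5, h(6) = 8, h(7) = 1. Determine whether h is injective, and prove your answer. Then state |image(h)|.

7

The values h(1), …, h(7) are 4, 7, 10, 3, 5, 8, 1 — all distinct.
So h(x_1) = h(x_2) only when x_1 = x_2, and h is injective.
The image of h is {1, 3, 4, 5, 7, 8, 10}, which has 7 elements.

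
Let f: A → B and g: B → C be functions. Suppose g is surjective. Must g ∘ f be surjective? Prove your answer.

No. Take A = {1}, B = C = {1, 2}, f(1) = 1, and g = identity (surjective).
Then (g ∘ f)(1) = 1, and 2 ∈ C has no preimage under g ∘ f, so g ∘ f is not surjective.

not surjective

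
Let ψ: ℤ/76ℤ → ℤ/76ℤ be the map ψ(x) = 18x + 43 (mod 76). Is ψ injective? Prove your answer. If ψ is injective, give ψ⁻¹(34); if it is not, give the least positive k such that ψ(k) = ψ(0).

38

We have gcd(18, 76) = 2 > 1. Taking u = 0 and v = 38: ψ(0) = 43 and ψ(38) = 18·38 + 43 = 727 ≡ 43 (mod 76).
So ψ(0) = ψ(38) while 0 ≠ 38, hence ψ is not injective.
Since ψ is not injective, we find the least positive k with ψ(k) = ψ(0): this means 18k ≡ 0 (mod 76), i.e. 76 ∣ 18k. Since gcd(18, 76) = 2, dividing through by 2 this holds exactly when 38 ∣ 9k, and as gcd(9, 38) = 1, exactly when 38 ∣ k.
The smallest positive such k is 38.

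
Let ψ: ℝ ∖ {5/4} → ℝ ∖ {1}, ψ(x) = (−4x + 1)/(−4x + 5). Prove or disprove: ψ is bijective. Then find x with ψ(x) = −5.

Suppose ψ(s) = ψ(t). Cross-multiplying: (−4s + 1)(−4t + 5) = (−4t + 1)(−4s + 5).
Expanding both sides and cancelling the symmetric terms leaves −16·(s − t) = 0. Since −16 ≠ 0, s = t. Hence ψ is injective.
For any y ≠ 1, solving y(−4x + 5) = −4x + 1 for x gives a well-defined x ≠ 5/4. So ψ is surjective.
So ψ is bijective.
Solving ψ(x) = −5: cross-multiplying gives −4x + 1 = −5(−4x + 5), which rearranges to −24x = −26, so x = 13/12.

13/12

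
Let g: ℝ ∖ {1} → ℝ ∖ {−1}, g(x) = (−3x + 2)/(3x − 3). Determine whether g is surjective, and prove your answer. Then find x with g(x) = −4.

10/9

For any y ≠ −1, solving y(3x − 3) = −3x + 2 for x gives a well-defined x ≠ 1. So g is surjective.
Solving g(x) = −4: cross-multiplying gives −3x + 2 = −4(3x − 3), which rearranges to 9x = 10, so x = 10/9.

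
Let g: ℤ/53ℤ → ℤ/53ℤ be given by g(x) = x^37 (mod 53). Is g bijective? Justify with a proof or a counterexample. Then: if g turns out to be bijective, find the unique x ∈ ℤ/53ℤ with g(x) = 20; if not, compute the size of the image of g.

48

Since 53 is prime, the nonzero elements of ℤ/53ℤ form a cyclic group of order 52.
As gcd(37, 52) = 1, raising to the 37th power is a bijection on this group: if x_1^37 ≡ x_2^37 then (x_1x_2^{−1})^37 = 1, and the only element of order dividing gcd(37, 52) = 1 is 1, so x_1 = x_2.
With g(0) = 0 this makes g injective on all of ℤ/53ℤ, hence bijective (finite equal-size domain and codomain). In particular g is bijective.
Since g is bijective, we find the preimage of 20. The inverse of x ↦ x^37 on (ℤ/53ℤ)^× is x ↦ x^45, because 37·45 = 1665 = 32·52 + 1 ≡ 1 (mod 52) and x^{52} = 1 for x ≠ 0 (Fermat). So g⁻¹(20) = 20^45 mod 53.
Repeated squaring mod 53: 20^1 ≡ 20, 20^2 ≡ 20² = 400 ≡ 29, 20^4 ≡ 29² = 841 ≡ 46, 20^8 ≡ 46² = 2116 ≡ 49, 20^16 ≡ 49² = 2401 ≡ 16, 20^32 ≡ 16² = 256 ≡ 44. Since 45 = 32 + 8 + 4 + 1, 20^45 ≡ 44·49·46·20: 44·49 = 2156 ≡ 36, then 36·46 = 1656 ≡ 13, then 13·20 = 260 ≡ 48. So 20^45 ≡ 48 (mod 53).
Hence g⁻¹(20) = 48.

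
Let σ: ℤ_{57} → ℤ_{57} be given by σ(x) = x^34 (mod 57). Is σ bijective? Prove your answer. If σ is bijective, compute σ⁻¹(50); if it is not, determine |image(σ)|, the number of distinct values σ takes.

20

σ(8): Repeated squaring mod 57: 8^1 ≡ 8, 8^2 ≡ 8² = 64 ≡ 7, 8^4 ≡ 7² = 49, 8^8 ≡ 49² = 2401 ≡ 7, 8^16 ≡ 7² = 49, 8^32 ≡ 49² = 2401 ≡ 7. Since 34 = 32 + 2, 8^34 ≡ 7·7: 7·7 = 49. So 8^34 ≡ 49 (mod 57).
σ(11): Repeated squaring mod 57: 11^1 ≡ 11, 11^2 ≡ 11² = 121 ≡ 7, 11^4 ≡ 7² = 49, 11^8 ≡ 49² = 2401 ≡ 7, 11^16 ≡ 7² = 49, 11^32 ≡ 49² = 2401 ≡ 7. Since 34 = 32 + 2, 11^34 ≡ 7·7: 7·7 = 49. So 11^34 ≡ 49 (mod 57).
So σ(8) = σ(11) = 49 while 8 ≠ 11, so σ is not injective, hence not bijective.
Since σ is not bijective, we determine |image(σ)|. Computing x^34 mod 57 for each x (by repeated squaring, reducing mod 57 at every step), the values σ(0), σ(1), …, σ(56) are: 0, 1, 43, 36, 25, 16, 9, 7, 49, 42, 4, 49, 45, 28, 16, 6, 55, 43, 39, 19, 1, 24, 55, 25, 54, 28, 7, 30, 4, 4, 30, 7, 28, 54, 25, 55, 24, 1, 19, 39, 43, 55, 6, 16, 28, 45, 49, 4, 42, 49, 7, 9, 16, 25, 36, 43, 1.
The distinct values are {0, 1, 4, 6, 7, 9, 16, 19, 24, 25, 28, 30, 36, 39, 42, 43, 45, 49, 54, 55}; there are 20 of them.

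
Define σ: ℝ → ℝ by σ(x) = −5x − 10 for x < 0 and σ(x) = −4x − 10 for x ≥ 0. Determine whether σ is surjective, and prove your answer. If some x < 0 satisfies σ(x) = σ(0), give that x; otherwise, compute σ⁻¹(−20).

5/2

Both pieces are strictly decreasing (slopes −5 and −4), so each is injective on its own interval.
The left piece maps (−∞, 0) onto (−10, ∞); the right piece maps [0, ∞) onto (−∞, −10].
These images together cover ℝ, so σ is surjective.
Because the two images are disjoint, no x < 0 has σ(x) = σ(0), so we compute σ⁻¹(−20): −20 lies in (−∞, −10], so solve −4x − 10 = −20: x = (−20 + 10)/(−4) = 5/2.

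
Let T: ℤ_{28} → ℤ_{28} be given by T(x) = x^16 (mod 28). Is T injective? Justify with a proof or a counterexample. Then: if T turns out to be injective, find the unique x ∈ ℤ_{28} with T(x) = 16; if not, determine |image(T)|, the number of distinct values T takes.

8

T(6): Repeated squaring mod 28: 6^1 ≡ 6, 6^2 ≡ 6² = 36 ≡ 8, 6^4 ≡ 8² = 64 ≡ 8, 6^8 ≡ 8² = 64 ≡ 8, 6^16 ≡ 8² = 64 ≡ 8. So 6^16 ≡ 8 (mod 28).
T(8): Repeated squaring mod 28: 8^1 ≡ 8, 8^2 ≡ 8² = 64 ≡ 8, 8^4 ≡ 8² = 64 ≡ 8, 8^8 ≡ 8² = 64 ≡ 8, 8^16 ≡ 8² = 64 ≡ 8. So 8^16 ≡ 8 (mod 28).
So T(6) = T(8) = 8 while 6 ≠ 8, so T is not injective.
Since T is not injective, we determine |image(T)|. Computing x^16 mod 28 for each x (by repeated squaring, reducing mod 28 at every step), the values T(0), T(1), …, T(27) are: 0, 1, 16, 25, 4, 9, 8, 21, 8, 9, 4, 25, 16, 1, 0, 1, 16, 25, 4, 9, 8, 21, 8, 9, 4, 25, 16, 1.
The distinct values are {0, 1, 4, 8, 9, 16, 21, 25}; there are 8 of them.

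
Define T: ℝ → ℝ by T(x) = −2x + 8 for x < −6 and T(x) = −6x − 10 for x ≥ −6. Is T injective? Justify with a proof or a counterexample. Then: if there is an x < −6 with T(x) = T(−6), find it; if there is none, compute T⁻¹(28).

Both pieces are strictly decreasing (slopes −2 and −6), so each is injective on its own interval.
The left piece maps (−∞, −6) onto (20, ∞); the right piece maps [−6, ∞) onto (−∞, 26].
These images overlap. In particular T(−6) = 26 (right piece), and solving −2x + 8 = 26 on the left piece gives x = −9 < −6.
So T(−9) = T(−6) with −9 ≠ −6, and T is not injective. This x = −9 is the requested value below −6.

-9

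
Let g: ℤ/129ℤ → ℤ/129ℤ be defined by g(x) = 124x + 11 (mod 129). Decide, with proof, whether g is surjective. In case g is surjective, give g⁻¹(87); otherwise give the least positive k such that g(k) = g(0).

Recall that surjectivity means every element of the codomain has a preimage under g.
Since gcd(124, 129) = 1, 124 is invertible modulo 129. Euclid's algorithm: 129 = 1·124 + 5, 124 = 24·5 + 4, 5 = 1·4 + 1; back-substituting gives 1 = 103·124 − 99·129, so 124⁻¹ ≡ 103 (mod 129).
For any y ∈ ℤ/129ℤ, x = 103(y − 11) mod 129 satisfies g(x) = 124·103(y − 11) + 11 ≡ y (since 124·103 ≡ 1 mod 129). So every y has a preimage.
Thus g is surjective.
Since g is surjective, we find g⁻¹(87): we need 124x ≡ 87 − 11 ≡ 76 (mod 129). Using 124⁻¹ = 103: x ≡ 103·76 = 7828 = 60·129 + 88, so x = 88.
Check: g(88) = 124·88 + 11 = 10923 = 84·129 + 87 ≡ 87 (mod 129).

88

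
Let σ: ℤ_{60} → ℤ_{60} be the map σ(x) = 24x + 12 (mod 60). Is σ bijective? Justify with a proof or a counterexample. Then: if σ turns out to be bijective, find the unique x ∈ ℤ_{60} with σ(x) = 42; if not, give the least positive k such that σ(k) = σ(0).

We have gcd(24, 60) = 12 > 1. Taking u = 0 and v = 5: σ(0) = 12 and σ(5) = 24·5 + 12 = 132 ≡ 12 (mod 60).
So σ(0) = σ(5) while 0 ≠ 5, thus σ is not injective, hence not bijective.
Since σ is not bijective, we find the least positive k with σ(k) = σ(0): this means 24k ≡ 0 (mod 60), i.e. 60 ∣ 24k. Since gcd(24, 60) = 12, dividing through by 12 this holds exactly when 5 ∣ 2k, and as gcd(2, 5) = 1, exactly when 5 ∣ k.
The smallest positive such k is 5.

5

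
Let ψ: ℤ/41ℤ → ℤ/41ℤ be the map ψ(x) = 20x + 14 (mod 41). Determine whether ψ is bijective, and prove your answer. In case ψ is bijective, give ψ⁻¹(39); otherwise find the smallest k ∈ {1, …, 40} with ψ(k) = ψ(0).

If ψ(u) = ψ(v), then 20u ≡ 20v (mod 41). Because gcd(20, 41) = 1, we may cancel 20 to get u ≡ v (mod 41).
We now compute 20⁻¹ mod 41 explicitly. Euclid's algorithm: 41 = 2·20 + 1; back-substituting gives 1 = 39·20 − 19·41, so 20⁻¹ ≡ 39 (mod 41).
For any y ∈ ℤ/41ℤ, x = 39(y − 14) mod 41 satisfies ψ(x) = 20·39(y − 14) + 14 ≡ y (since 20·39 ≡ 1 mod 41). So every y has a preimage.
So ψ is bijective.
Since ψ is bijective, we compute ψ⁻¹(39): solve 20x + 14 ≡ 39 (mod 41), i.e. 20x ≡ 25 (mod 41).
Multiplying by 20⁻¹ = 39 gives x ≡ 39·25 = 975 = 23·41 + 32 ≡ 32 (mod 41).
Check: ψ(32) = 20·32 + 14 = 654 = 15·41 + 39 ≡ 39 (mod 41).

32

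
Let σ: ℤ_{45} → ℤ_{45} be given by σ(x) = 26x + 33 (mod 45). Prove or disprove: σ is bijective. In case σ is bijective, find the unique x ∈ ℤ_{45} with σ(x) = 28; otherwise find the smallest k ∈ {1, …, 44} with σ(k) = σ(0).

5

Suppose σ(s) = σ(t) in ℤ_{45}. Then 26s + 33 ≡ 26t + 33 (mod 45), thus 26(s − t) ≡ 0 (mod 45).
Since gcd(26, 45) = 1, 26 is invertible modulo 45, thus s − t ≡ 0 (mod 45), i.e. s = t.
We now compute 26⁻¹ mod 45 explicitly. Euclid's algorithm: 45 = 1·26 + 19, 26 = 1·19 + 7, 19 = 2·7 + 5, 7 = 1·5 + 2, 5 = 2·2 + 1; back-substituting gives 1 = 26·26 − 15·45, so 26⁻¹ ≡ 26 (mod 45).
Then y ↦ 26(y − 33) is a two-sided inverse to σ, so every y ∈ ℤ_{45} has a preimage.
Therefore σ is bijective.
Since σ is bijective, we find σ⁻¹(28): we need 26x ≡ 28 − 33 ≡ 40 (mod 45). Using 26⁻¹ = 26: x ≡ 26·40 = 1040 = 23·45 + 5, so x = 5.
Check: σ(5) = 26·5 + 33 = 163 = 3·45 + 28 ≡ 28 (mod 45).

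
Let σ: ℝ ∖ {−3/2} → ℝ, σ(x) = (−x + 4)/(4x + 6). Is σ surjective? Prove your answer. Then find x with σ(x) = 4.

If σ(x) = −1/4, cross-multiplying gives 4(−x + 4) = −1(4x + 6), which simplifies to 16 = −6 — false.  So −1/4 has no preimage and σ is not surjective.
Solving σ(x) = 4: cross-multiplying gives −x + 4 = 4(4x + 6), which rearranges to −17x = 20, so x = −20/17.

-20/17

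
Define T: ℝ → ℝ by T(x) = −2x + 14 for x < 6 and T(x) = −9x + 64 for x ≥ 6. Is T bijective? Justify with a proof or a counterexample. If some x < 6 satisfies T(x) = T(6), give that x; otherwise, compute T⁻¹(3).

2

Both pieces are strictly decreasing (slopes −2 and −9), so each is injective on its own interval.
The left piece maps (−∞, 6) onto (2, ∞); the right piece maps [6, ∞) onto (−∞, 10].
These images overlap. In particular T(6) = 10 (right piece), and solving −2x + 14 = 10 on the left piece gives x = 2 < 6.
So T(2) = T(6) with 2 ≠ 6, and T is not injective, hence not bijective. This x = 2 is the requested value below 6.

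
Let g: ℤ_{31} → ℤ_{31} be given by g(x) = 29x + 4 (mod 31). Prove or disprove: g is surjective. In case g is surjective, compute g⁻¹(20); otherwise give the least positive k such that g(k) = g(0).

23

Recall that surjectivity means every element of the codomain has a preimage under g.
Since gcd(29, 31) = 1, 29 is invertible modulo 31. Euclid's algorithm: 31 = 1·29 + 2, 29 = 14·2 + 1; back-substituting gives 1 = 15·29 − 14·31, so 29⁻¹ ≡ 15 (mod 31).
For any y ∈ ℤ_{31}, x = 15(y − 4) mod 31 satisfies g(x) = 29·15(y − 4) + 4 ≡ y (since 29·15 ≡ 1 mod 31). So every y has a preimage.
Thus g is surjective.
Since g is surjective, we find g⁻¹(20): we need 29x ≡ 20 − 4 ≡ 16 (mod 31). Using 29⁻¹ = 15: x ≡ 15·16 = 240 = 7·31 + 23, so x = 23.
Check: g(23) = 29·23 + 4 = 671 = 21·31 + 20 ≡ 20 (mod 31).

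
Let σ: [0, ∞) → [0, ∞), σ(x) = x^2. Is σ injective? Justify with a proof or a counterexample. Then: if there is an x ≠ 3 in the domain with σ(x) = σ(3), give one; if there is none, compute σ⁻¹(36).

On [0, ∞), x ↦ x^2 is strictly increasing, so σ(s) = σ(t) forces s = t. Thus σ is injective.
Since x ↦ x^2 is strictly increasing on [0, ∞), it is injective there, so no x ≠ 3 in the domain has σ(x) = σ(3). We therefore compute σ⁻¹(36) = 36^{1/2} = 6 (indeed 6^2 = 36).

6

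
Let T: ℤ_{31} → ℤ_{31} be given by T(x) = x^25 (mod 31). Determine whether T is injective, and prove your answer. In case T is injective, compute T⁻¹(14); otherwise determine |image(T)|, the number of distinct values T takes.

T(1) = 1^25 = 1.
T(2): Repeated squaring mod 31: 2^1 ≡ 2, 2^2 ≡ 2² = 4, 2^4 ≡ 4² = 16, 2^8 ≡ 16² = 256 ≡ 8, 2^16 ≡ 8² = 64 ≡ 2. Since 25 = 16 + 8 + 1, 2^25 ≡ 2·8·2: 2·8 = 16, then 16·2 = 32 ≡ 1. So 2^25 ≡ 1 (mod 31).
So T(1) = T(2) = 1 while 1 ≠ 2, so T is not injective.
Since T is not injective, we determine |image(T)|. Computing x^25 mod 31 for each x (by repeated squaring, reducing mod 31 at every step), the values T(0), T(1), …, T(30) are: 0, 1, 1, 6, 1, 5, 6, 25, 1, 5, 5, 26, 6, 26, 25, 30, 1, 6, 5, 25, 5, 26, 26, 30, 6, 25, 26, 30, 25, 30, 30.
The distinct values are {0, 1, 5, 6, 25, 26, 30}; there are 7 of them.

7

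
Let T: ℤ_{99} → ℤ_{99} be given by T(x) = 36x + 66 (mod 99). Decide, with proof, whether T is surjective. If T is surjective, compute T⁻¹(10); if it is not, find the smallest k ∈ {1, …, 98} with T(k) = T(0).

Since gcd(36, 99) = 9, we have 36x ≡ 0 (mod 9) for all x, so T(x) ≡ 3 (mod 9).
But 0 ≢ 3 (mod 9), so 0 ∈ ℤ_{99} has no preimage. Therefore T is not surjective.
Since T is not surjective, we find the least positive k with T(k) = T(0): this means 36k ≡ 0 (mod 99), i.e. 99 ∣ 36k. Since gcd(36, 99) = 9, dividing through by 9 this holds exactly when 11 ∣ 4k, and as gcd(4, 11) = 1, exactly when 11 ∣ k.
The smallest positive such k is 11.

11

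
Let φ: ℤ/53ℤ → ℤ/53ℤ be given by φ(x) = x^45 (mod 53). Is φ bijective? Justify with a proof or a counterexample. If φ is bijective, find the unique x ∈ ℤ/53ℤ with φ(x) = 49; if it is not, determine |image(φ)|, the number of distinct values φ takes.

Since 53 is prime, the nonzero elements of ℤ/53ℤ form a cyclic group of order 52.
As gcd(45, 52) = 1, raising to the 45th power is a bijection on this group: if u^45 ≡ v^45 then (uv^{−1})^45 = 1, and the only element of order dividing gcd(45, 52) = 1 is 1, so u = v.
With φ(0) = 0 this makes φ injective on all of ℤ/53ℤ, hence bijective (finite equal-size domain and codomain). In particular φ is bijective.
Since φ is bijective, we find the preimage of 49. The inverse of x ↦ x^45 on (ℤ/53ℤ)^× is x ↦ x^37, because 45·37 = 1665 = 32·52 + 1 ≡ 1 (mod 52) and x^{52} = 1 for x ≠ 0 (Fermat). So φ⁻¹(49) = 49^37 mod 53.
Repeated squaring mod 53: 49^1 ≡ 49, 49^2 ≡ 49² = 2401 ≡ 16, 49^4 ≡ 16² = 256 ≡ 44, 49^8 ≡ 44² = 1936 ≡ 28, 49^16 ≡ 28² = 784 ≡ 42, 49^32 ≡ 42² = 1764 ≡ 15. Since 37 = 32 + 4 + 1, 49^37 ≡ 15·44·49: 15·44 = 660 ≡ 24, then 24·49 = 1176 ≡ 10. So 49^37 ≡ 10 (mod 53).
Hence φ⁻¹(49) = 10.

10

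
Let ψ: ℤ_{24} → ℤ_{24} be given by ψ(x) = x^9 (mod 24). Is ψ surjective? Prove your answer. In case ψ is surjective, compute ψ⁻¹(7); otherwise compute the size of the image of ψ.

ψ(0) = 0^9 = 0.
ψ(6): Repeated squaring mod 24: 6^1 ≡ 6, 6^2 ≡ 6² = 36 ≡ 12, 6^4 ≡ 12² = 144 ≡ 0, 6^8 ≡ 0² = 0. Since 9 = 8 + 1, 6^9 ≡ 0·6: 0·6 = 0. So 6^9 ≡ 0 (mod 24).
So ψ(0) = ψ(6) = 0 while 0 ≠ 6, therefore ψ is not injective.
A non-injective map from the 24-element set ℤ_{24} to itself takes at most 23 distinct values, so it cannot be surjective. Thus ψ is not surjective.
Since ψ is not surjective, we determine |image(ψ)|. Computing x^9 mod 24 for each x (by repeated squaring, reducing mod 24 at every step), the values ψ(0), ψ(1), …, ψ(23) are: 0, 1, 8, 3, 16, 5, 0, 7, 8, 9, 16, 11, 0, 13, 8, 15, 16, 17, 0, 19, 8, 21, 16, 23.
The distinct values are {0, 1, 3, 5, 7, 8, 9, 11, 13, 15, 16, 17, 19, 21, 23}; there are 15 of them.

15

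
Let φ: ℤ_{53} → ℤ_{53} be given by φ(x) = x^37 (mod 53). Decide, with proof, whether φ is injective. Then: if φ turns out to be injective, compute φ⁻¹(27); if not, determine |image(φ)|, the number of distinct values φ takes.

Since 53 is prime, the nonzero elements of ℤ_{53} form a cyclic group of order 52.
As gcd(37, 52) = 1, raising to the 37th power is a bijection on this group: if s^37 ≡ t^37 then (st^{−1})^37 = 1, and the only element of order dividing gcd(37, 52) = 1 is 1, so s = t.
With φ(0) = 0 this makes φ injective on all of ℤ_{53}, hence bijective (finite equal-size domain and codomain). In particular φ is injective.
Since φ is injective, we find the preimage of 27. The inverse of x ↦ x^37 on (ℤ_{53})^× is x ↦ x^45, because 37·45 = 1665 = 32·52 + 1 ≡ 1 (mod 52) and x^{52} = 1 for x ≠ 0 (Fermat). So φ⁻¹(27) = 27^45 mod 53.
Repeated squaring mod 53: 27^1 ≡ 27, 27^2 ≡ 27² = 729 ≡ 40, 27^4 ≡ 40² = 1600 ≡ 10, 27^8 ≡ 10² = 100 ≡ 47, 27^16 ≡ 47² = 2209 ≡ 36, 27^32 ≡ 36² = 1296 ≡ 24. Since 45 = 32 + 8 + 4 + 1, 27^45 ≡ 24·47·10·27: 24·47 = 1128 ≡ 15, then 15·10 = 150 ≡ 44, then 44·27 = 1188 ≡ 22. So 27^45 ≡ 22 (mod 53).
Hence φ⁻¹(27) = 22.

22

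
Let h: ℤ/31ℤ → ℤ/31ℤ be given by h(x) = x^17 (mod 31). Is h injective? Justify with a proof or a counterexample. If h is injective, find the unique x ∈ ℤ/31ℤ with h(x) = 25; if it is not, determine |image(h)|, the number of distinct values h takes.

Since 31 is prime, the nonzero elements of ℤ/31ℤ form a cyclic group of order 30.
As gcd(17, 30) = 1, raising to the 17th power is a bijection on this group: if u^17 ≡ v^17 then (uv^{−1})^17 = 1, and the only element of order dividing gcd(17, 30) = 1 is 1, so u = v.
With h(0) = 0 this makes h injective on all of ℤ/31ℤ, hence bijective (finite equal-size domain and codomain). In particular h is injective.
Since h is injective, we find the preimage of 25. The inverse of x ↦ x^17 on (ℤ/31ℤ)^× is x ↦ x^23, because 17·23 = 391 = 13·30 + 1 ≡ 1 (mod 30) and x^{30} = 1 for x ≠ 0 (Fermat). So h⁻¹(25) = 25^23 mod 31.
Repeated squaring mod 31: 25^1 ≡ 25, 25^2 ≡ 25² = 625 ≡ 5, 25^4 ≡ 5² = 25, 25^8 ≡ 25² = 625 ≡ 5, 25^16 ≡ 5² = 25. Since 23 = 16 + 4 + 2 + 1, 25^23 ≡ 25·25·5·25: 25·25 = 625 ≡ 5, then 5·5 = 25, then 25·25 = 625 ≡ 5. So 25^23 ≡ 5 (mod 31).
Hence h⁻¹(25) = 5.

5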